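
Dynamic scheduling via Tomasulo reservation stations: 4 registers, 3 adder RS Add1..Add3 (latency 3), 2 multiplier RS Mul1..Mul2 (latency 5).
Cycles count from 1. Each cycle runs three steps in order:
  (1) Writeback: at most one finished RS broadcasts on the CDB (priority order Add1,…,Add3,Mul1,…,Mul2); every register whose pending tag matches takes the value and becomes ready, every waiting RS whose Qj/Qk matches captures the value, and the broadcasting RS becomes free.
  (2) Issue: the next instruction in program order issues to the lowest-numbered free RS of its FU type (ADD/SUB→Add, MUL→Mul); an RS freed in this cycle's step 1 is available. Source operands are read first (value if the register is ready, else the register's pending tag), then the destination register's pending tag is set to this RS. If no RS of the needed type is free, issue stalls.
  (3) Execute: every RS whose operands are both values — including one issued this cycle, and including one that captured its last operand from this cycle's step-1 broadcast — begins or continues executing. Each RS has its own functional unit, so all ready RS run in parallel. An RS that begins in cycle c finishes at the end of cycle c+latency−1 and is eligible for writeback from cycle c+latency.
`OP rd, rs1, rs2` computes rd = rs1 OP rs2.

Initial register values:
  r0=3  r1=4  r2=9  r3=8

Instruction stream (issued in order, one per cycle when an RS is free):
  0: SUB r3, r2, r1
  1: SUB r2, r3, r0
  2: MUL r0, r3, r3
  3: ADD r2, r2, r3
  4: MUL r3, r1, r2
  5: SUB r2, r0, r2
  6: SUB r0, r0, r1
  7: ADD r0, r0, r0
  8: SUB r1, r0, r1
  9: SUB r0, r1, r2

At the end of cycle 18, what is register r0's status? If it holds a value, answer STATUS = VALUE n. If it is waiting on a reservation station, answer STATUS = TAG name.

c1: issue SUB r3<-Add1 | r0:3,r1:4,r2:9,r3:Add1
c2: issue SUB r2<-Add2 | r0:3,r1:4,r2:Add2,r3:Add1
c3: issue MUL r0<-Mul1 | r0:Mul1,r1:4,r2:Add2,r3:Add1
c4: CDB Add1=5; issue ADD r2<-Add1 | r0:Mul1,r1:4,r2:Add1,r3:5
c5: issue MUL r3<-Mul2 | r0:Mul1,r1:4,r2:Add1,r3:Mul2
c6: issue SUB r2<-Add3 | r0:Mul1,r1:4,r2:Add3,r3:Mul2
c7: CDB Add2=2; issue SUB r0<-Add2 | r0:Add2,r1:4,r2:Add3,r3:Mul2
c8: stall | r0:Add2,r1:4,r2:Add3,r3:Mul2
c9: CDB Mul1=25; stall | r0:Add2,r1:4,r2:Add3,r3:Mul2
c10: CDB Add1=7; issue ADD r0<-Add1 | r0:Add1,r1:4,r2:Add3,r3:Mul2
c11: stall | r0:Add1,r1:4,r2:Add3,r3:Mul2
c12: CDB Add2=21; issue SUB r1<-Add2 | r0:Add1,r1:Add2,r2:Add3,r3:Mul2
c13: CDB Add3=18; issue SUB r0<-Add3 | r0:Add3,r1:Add2,r2:18,r3:Mul2
c14: - | r0:Add3,r1:Add2,r2:18,r3:Mul2
c15: CDB Add1=42 | r0:Add3,r1:Add2,r2:18,r3:Mul2
c16: CDB Mul2=28 | r0:Add3,r1:Add2,r2:18,r3:28
c17: - | r0:Add3,r1:Add2,r2:18,r3:28
c18: CDB Add2=38 | r0:Add3,r1:38,r2:18,r3:28

STATUS = TAG Add3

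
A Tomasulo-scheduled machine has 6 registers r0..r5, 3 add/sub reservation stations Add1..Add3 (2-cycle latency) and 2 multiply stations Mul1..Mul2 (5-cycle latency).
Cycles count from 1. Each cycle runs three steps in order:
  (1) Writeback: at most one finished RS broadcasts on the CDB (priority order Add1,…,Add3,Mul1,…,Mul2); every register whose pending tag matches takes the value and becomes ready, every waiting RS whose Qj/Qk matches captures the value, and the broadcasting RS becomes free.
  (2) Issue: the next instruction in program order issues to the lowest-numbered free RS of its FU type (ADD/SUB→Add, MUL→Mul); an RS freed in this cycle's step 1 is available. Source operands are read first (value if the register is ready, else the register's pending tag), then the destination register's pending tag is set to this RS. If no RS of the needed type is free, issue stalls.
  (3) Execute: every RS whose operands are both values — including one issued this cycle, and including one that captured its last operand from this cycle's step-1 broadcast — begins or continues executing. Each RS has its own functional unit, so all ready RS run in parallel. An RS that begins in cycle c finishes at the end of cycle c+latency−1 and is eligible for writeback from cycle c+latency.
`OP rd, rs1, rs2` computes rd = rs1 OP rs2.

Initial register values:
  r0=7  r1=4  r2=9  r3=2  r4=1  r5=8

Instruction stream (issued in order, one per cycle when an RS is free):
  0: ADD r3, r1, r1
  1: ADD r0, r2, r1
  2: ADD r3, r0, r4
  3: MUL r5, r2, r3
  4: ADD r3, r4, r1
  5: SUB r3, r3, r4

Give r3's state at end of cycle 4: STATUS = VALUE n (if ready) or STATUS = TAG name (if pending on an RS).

STATUS = TAG Add1

  c1: issue ADD r3<-Add1  regs: r0:7,r1:4,r2:9,r3:Add1,r4:1,r5:8
  c2: issue ADD r0<-Add2  regs: r0:Add2,r1:4,r2:9,r3:Add1,r4:1,r5:8
  c3: CDB Add1=8; issue ADD r3<-Add1  regs: r0:Add2,r1:4,r2:9,r3:Add1,r4:1,r5:8
  c4: CDB Add2=13; issue MUL r5<-Mul1  regs: r0:13,r1:4,r2:9,r3:Add1,r4:1,r5:Mul1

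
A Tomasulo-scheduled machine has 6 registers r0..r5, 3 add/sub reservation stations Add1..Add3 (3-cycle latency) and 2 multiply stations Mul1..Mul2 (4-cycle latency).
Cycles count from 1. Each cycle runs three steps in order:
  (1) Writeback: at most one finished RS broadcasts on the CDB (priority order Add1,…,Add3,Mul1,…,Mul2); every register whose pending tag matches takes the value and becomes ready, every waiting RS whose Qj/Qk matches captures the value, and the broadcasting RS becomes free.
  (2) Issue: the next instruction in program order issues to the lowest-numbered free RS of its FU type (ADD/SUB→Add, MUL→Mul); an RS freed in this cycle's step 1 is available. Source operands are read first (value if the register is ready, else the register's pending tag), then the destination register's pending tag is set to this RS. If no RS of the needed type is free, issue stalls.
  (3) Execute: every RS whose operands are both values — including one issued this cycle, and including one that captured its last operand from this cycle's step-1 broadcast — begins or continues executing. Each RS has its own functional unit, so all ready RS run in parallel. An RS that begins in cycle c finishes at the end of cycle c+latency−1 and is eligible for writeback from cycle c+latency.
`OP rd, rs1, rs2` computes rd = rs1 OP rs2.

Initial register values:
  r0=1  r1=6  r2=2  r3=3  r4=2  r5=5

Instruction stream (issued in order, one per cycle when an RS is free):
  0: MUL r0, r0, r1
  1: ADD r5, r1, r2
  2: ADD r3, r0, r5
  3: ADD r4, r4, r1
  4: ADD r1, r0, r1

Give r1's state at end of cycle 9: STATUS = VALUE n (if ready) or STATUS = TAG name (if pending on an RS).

STATUS = VALUE 12

  c1: issue MUL r0<-Mul1  regs: r0:Mul1,r1:6,r2:2,r3:3,r4:2,r5:5
  c2: issue ADD r5<-Add1  regs: r0:Mul1,r1:6,r2:2,r3:3,r4:2,r5:Add1
  c3: issue ADD r3<-Add2  regs: r0:Mul1,r1:6,r2:2,r3:Add2,r4:2,r5:Add1
  c4: issue ADD r4<-Add3  regs: r0:Mul1,r1:6,r2:2,r3:Add2,r4:Add3,r5:Add1
  c5: CDB Add1=8; issue ADD r1<-Add1  regs: r0:Mul1,r1:Add1,r2:2,r3:Add2,r4:Add3,r5:8
  c6: CDB Mul1=6  regs: r0:6,r1:Add1,r2:2,r3:Add2,r4:Add3,r5:8
  c7: CDB Add3=8  regs: r0:6,r1:Add1,r2:2,r3:Add2,r4:8,r5:8
  c8: -  regs: r0:6,r1:Add1,r2:2,r3:Add2,r4:8,r5:8
  c9: CDB Add1=12  regs: r0:6,r1:12,r2:2,r3:Add2,r4:8,r5:8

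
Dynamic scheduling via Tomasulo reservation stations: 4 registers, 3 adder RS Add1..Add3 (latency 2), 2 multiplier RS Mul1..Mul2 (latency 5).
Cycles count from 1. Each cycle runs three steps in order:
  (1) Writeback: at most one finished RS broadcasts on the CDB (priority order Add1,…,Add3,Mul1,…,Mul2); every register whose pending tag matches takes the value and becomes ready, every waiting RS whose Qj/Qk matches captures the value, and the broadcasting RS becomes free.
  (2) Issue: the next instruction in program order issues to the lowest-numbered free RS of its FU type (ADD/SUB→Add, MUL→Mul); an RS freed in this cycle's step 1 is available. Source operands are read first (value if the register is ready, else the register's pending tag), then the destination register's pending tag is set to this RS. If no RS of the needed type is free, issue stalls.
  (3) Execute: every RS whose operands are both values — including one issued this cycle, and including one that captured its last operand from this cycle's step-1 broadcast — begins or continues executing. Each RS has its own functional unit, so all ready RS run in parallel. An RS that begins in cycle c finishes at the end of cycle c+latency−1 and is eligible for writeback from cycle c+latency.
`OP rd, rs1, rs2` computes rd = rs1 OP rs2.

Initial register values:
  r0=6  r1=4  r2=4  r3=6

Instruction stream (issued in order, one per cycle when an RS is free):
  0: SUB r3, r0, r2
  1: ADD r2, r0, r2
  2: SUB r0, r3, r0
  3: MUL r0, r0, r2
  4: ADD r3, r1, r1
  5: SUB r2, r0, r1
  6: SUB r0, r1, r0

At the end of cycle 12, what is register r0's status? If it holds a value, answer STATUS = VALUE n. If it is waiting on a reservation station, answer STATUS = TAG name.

cycle 1: issue SUB r3<-Add1 // r0:6,r1:4,r2:4,r3:Add1
cycle 2: issue ADD r2<-Add2 // r0:6,r1:4,r2:Add2,r3:Add1
cycle 3: CDB Add1=2; issue SUB r0<-Add1 // r0:Add1,r1:4,r2:Add2,r3:2
cycle 4: CDB Add2=10; issue MUL r0<-Mul1 // r0:Mul1,r1:4,r2:10,r3:2
cycle 5: CDB Add1=-4; issue ADD r3<-Add1 // r0:Mul1,r1:4,r2:10,r3:Add1
cycle 6: issue SUB r2<-Add2 // r0:Mul1,r1:4,r2:Add2,r3:Add1
cycle 7: CDB Add1=8; issue SUB r0<-Add1 // r0:Add1,r1:4,r2:Add2,r3:8
cycle 8: - // r0:Add1,r1:4,r2:Add2,r3:8
cycle 9: - // r0:Add1,r1:4,r2:Add2,r3:8
cycle 10: CDB Mul1=-40 // r0:Add1,r1:4,r2:Add2,r3:8
cycle 11: - // r0:Add1,r1:4,r2:Add2,r3:8
cycle 12: CDB Add1=44 // r0:44,r1:4,r2:Add2,r3:8

STATUS = VALUE 44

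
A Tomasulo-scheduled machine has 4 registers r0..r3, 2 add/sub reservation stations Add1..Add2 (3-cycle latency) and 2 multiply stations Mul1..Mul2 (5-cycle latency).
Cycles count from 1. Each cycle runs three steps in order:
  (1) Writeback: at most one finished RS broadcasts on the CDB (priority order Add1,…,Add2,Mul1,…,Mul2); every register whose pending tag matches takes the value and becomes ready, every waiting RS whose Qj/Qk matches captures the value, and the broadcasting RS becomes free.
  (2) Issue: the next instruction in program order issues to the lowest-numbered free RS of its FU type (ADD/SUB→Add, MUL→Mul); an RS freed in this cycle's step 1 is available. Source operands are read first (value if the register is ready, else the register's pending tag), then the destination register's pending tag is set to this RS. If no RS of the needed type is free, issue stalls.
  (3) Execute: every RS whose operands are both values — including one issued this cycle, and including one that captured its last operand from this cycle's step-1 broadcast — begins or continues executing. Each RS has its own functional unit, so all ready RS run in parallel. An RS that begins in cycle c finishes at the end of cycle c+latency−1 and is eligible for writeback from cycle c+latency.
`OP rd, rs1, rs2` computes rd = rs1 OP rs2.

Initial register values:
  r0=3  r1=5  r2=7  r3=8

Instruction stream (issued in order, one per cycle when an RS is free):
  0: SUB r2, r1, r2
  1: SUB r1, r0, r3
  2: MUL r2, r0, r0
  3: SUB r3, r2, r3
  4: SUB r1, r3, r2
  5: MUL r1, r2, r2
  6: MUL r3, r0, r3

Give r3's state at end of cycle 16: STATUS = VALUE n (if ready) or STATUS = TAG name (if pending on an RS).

c1: issue SUB r2<-Add1 | r0:3,r1:5,r2:Add1,r3:8
c2: issue SUB r1<-Add2 | r0:3,r1:Add2,r2:Add1,r3:8
c3: issue MUL r2<-Mul1 | r0:3,r1:Add2,r2:Mul1,r3:8
c4: CDB Add1=-2; issue SUB r3<-Add1 | r0:3,r1:Add2,r2:Mul1,r3:Add1
c5: CDB Add2=-5; issue SUB r1<-Add2 | r0:3,r1:Add2,r2:Mul1,r3:Add1
c6: issue MUL r1<-Mul2 | r0:3,r1:Mul2,r2:Mul1,r3:Add1
c7: stall | r0:3,r1:Mul2,r2:Mul1,r3:Add1
c8: CDB Mul1=9; issue MUL r3<-Mul1 | r0:3,r1:Mul2,r2:9,r3:Mul1
c9: - | r0:3,r1:Mul2,r2:9,r3:Mul1
c10: - | r0:3,r1:Mul2,r2:9,r3:Mul1
c11: CDB Add1=1 | r0:3,r1:Mul2,r2:9,r3:Mul1
c12: - | r0:3,r1:Mul2,r2:9,r3:Mul1
c13: CDB Mul2=81 | r0:3,r1:81,r2:9,r3:Mul1
c14: CDB Add2=-8 | r0:3,r1:81,r2:9,r3:Mul1
c15: - | r0:3,r1:81,r2:9,r3:Mul1
c16: CDB Mul1=3 | r0:3,r1:81,r2:9,r3:3

STATUS = VALUE 3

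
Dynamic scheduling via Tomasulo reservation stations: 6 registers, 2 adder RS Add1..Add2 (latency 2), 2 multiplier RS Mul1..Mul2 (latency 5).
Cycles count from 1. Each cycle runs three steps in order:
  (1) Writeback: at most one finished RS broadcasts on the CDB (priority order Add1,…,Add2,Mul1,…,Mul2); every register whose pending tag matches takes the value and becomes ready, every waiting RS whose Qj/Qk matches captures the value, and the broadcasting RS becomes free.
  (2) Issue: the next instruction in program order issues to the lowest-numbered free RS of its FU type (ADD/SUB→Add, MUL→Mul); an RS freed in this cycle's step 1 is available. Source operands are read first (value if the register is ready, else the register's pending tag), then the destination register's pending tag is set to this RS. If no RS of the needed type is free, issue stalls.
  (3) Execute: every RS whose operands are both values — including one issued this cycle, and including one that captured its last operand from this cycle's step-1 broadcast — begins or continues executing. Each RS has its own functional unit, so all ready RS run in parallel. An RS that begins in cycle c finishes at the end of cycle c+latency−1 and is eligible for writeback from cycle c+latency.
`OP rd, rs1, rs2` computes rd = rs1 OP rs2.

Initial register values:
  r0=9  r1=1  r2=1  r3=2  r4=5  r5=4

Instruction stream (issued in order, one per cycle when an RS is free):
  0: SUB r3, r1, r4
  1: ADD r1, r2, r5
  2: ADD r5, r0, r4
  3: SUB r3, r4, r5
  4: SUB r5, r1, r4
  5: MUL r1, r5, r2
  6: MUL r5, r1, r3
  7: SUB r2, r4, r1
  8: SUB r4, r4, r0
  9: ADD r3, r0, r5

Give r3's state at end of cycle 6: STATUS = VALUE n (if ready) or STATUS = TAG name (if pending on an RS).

STATUS = TAG Add2

  c1: issue SUB r3<-Add1  regs: r0:9,r1:1,r2:1,r3:Add1,r4:5,r5:4
  c2: issue ADD r1<-Add2  regs: r0:9,r1:Add2,r2:1,r3:Add1,r4:5,r5:4
  c3: CDB Add1=-4; issue ADD r5<-Add1  regs: r0:9,r1:Add2,r2:1,r3:-4,r4:5,r5:Add1
  c4: CDB Add2=5; issue SUB r3<-Add2  regs: r0:9,r1:5,r2:1,r3:Add2,r4:5,r5:Add1
  c5: CDB Add1=14; issue SUB r5<-Add1  regs: r0:9,r1:5,r2:1,r3:Add2,r4:5,r5:Add1
  c6: issue MUL r1<-Mul1  regs: r0:9,r1:Mul1,r2:1,r3:Add2,r4:5,r5:Add1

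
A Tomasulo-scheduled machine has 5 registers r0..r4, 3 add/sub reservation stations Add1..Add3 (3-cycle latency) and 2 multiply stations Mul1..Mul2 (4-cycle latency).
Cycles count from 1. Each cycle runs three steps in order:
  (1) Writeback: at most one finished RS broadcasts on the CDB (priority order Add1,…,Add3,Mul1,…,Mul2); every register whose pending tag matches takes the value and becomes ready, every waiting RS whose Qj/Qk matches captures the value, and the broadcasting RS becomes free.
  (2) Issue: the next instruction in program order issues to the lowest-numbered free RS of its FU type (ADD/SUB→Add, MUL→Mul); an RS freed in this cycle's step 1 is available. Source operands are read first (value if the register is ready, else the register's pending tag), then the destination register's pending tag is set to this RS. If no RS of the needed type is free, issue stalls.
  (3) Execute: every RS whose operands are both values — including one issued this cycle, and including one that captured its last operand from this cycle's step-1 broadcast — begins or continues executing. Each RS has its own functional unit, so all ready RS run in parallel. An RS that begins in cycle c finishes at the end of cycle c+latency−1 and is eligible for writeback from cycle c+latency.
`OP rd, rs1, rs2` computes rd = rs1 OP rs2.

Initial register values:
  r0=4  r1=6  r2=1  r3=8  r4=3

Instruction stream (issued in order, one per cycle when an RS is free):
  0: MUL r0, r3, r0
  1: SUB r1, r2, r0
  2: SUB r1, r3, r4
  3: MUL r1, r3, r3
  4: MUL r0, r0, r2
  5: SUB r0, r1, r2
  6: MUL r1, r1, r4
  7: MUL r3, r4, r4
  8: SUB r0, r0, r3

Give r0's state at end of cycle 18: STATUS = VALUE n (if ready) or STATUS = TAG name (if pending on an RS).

STATUS = VALUE 54

  c1: issue MUL r0<-Mul1  regs: r0:Mul1,r1:6,r2:1,r3:8,r4:3
  c2: issue SUB r1<-Add1  regs: r0:Mul1,r1:Add1,r2:1,r3:8,r4:3
  c3: issue SUB r1<-Add2  regs: r0:Mul1,r1:Add2,r2:1,r3:8,r4:3
  c4: issue MUL r1<-Mul2  regs: r0:Mul1,r1:Mul2,r2:1,r3:8,r4:3
  c5: CDB Mul1=32; issue MUL r0<-Mul1  regs: r0:Mul1,r1:Mul2,r2:1,r3:8,r4:3
  c6: CDB Add2=5; issue SUB r0<-Add2  regs: r0:Add2,r1:Mul2,r2:1,r3:8,r4:3
  c7: stall  regs: r0:Add2,r1:Mul2,r2:1,r3:8,r4:3
  c8: CDB Add1=-31; stall  regs: r0:Add2,r1:Mul2,r2:1,r3:8,r4:3
  c9: CDB Mul1=32; issue MUL r1<-Mul1  regs: r0:Add2,r1:Mul1,r2:1,r3:8,r4:3
  c10: CDB Mul2=64; issue MUL r3<-Mul2  regs: r0:Add2,r1:Mul1,r2:1,r3:Mul2,r4:3
  c11: issue SUB r0<-Add1  regs: r0:Add1,r1:Mul1,r2:1,r3:Mul2,r4:3
  c12: -  regs: r0:Add1,r1:Mul1,r2:1,r3:Mul2,r4:3
  c13: CDB Add2=63  regs: r0:Add1,r1:Mul1,r2:1,r3:Mul2,r4:3
  c14: CDB Mul1=192  regs: r0:Add1,r1:192,r2:1,r3:Mul2,r4:3
  c15: CDB Mul2=9  regs: r0:Add1,r1:192,r2:1,r3:9,r4:3
  c16: -  regs: r0:Add1,r1:192,r2:1,r3:9,r4:3
  c17: -  regs: r0:Add1,r1:192,r2:1,r3:9,r4:3
  c18: CDB Add1=54  regs: r0:54,r1:192,r2:1,r3:9,r4:3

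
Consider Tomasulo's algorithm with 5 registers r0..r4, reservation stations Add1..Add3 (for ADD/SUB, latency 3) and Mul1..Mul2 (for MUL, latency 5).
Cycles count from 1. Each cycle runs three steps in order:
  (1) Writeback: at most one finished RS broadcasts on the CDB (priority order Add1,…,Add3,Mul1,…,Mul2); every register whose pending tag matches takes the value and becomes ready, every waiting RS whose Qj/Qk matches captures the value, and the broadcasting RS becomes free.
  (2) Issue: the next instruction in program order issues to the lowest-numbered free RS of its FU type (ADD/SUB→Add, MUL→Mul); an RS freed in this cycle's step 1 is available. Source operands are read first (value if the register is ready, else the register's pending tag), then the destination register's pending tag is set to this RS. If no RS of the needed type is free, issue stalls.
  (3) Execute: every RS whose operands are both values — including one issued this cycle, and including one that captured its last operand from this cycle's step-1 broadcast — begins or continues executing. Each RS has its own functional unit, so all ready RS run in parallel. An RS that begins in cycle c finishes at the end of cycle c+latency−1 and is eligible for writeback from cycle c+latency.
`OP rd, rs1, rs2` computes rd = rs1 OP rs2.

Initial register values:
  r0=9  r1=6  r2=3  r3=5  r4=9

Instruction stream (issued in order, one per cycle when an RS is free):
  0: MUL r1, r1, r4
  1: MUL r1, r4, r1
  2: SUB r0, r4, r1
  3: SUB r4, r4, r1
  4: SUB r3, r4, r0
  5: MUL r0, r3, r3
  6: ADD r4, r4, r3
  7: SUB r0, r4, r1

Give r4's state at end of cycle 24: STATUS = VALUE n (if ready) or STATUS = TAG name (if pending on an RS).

cycle 1: issue MUL r1<-Mul1 // r0:9,r1:Mul1,r2:3,r3:5,r4:9
cycle 2: issue MUL r1<-Mul2 // r0:9,r1:Mul2,r2:3,r3:5,r4:9
cycle 3: issue SUB r0<-Add1 // r0:Add1,r1:Mul2,r2:3,r3:5,r4:9
cycle 4: issue SUB r4<-Add2 // r0:Add1,r1:Mul2,r2:3,r3:5,r4:Add2
cycle 5: issue SUB r3<-Add3 // r0:Add1,r1:Mul2,r2:3,r3:Add3,r4:Add2
cycle 6: CDB Mul1=54; issue MUL r0<-Mul1 // r0:Mul1,r1:Mul2,r2:3,r3:Add3,r4:Add2
cycle 7: stall // r0:Mul1,r1:Mul2,r2:3,r3:Add3,r4:Add2
cycle 8: stall // r0:Mul1,r1:Mul2,r2:3,r3:Add3,r4:Add2
cycle 9: stall // r0:Mul1,r1:Mul2,r2:3,r3:Add3,r4:Add2
cycle 10: stall // r0:Mul1,r1:Mul2,r2:3,r3:Add3,r4:Add2
cycle 11: CDB Mul2=486; stall // r0:Mul1,r1:486,r2:3,r3:Add3,r4:Add2
cycle 12: stall // r0:Mul1,r1:486,r2:3,r3:Add3,r4:Add2
cycle 13: stall // r0:Mul1,r1:486,r2:3,r3:Add3,r4:Add2
cycle 14: CDB Add1=-477; issue ADD r4<-Add1 // r0:Mul1,r1:486,r2:3,r3:Add3,r4:Add1
cycle 15: CDB Add2=-477; issue SUB r0<-Add2 // r0:Add2,r1:486,r2:3,r3:Add3,r4:Add1
cycle 16: - // r0:Add2,r1:486,r2:3,r3:Add3,r4:Add1
cycle 17: - // r0:Add2,r1:486,r2:3,r3:Add3,r4:Add1
cycle 18: CDB Add3=0 // r0:Add2,r1:486,r2:3,r3:0,r4:Add1
cycle 19: - // r0:Add2,r1:486,r2:3,r3:0,r4:Add1
cycle 20: - // r0:Add2,r1:486,r2:3,r3:0,r4:Add1
cycle 21: CDB Add1=-477 // r0:Add2,r1:486,r2:3,r3:0,r4:-477
cycle 22: - // r0:Add2,r1:486,r2:3,r3:0,r4:-477
cycle 23: CDB Mul1=0 // r0:Add2,r1:486,r2:3,r3:0,r4:-477
cycle 24: CDB Add2=-963 // r0:-963,r1:486,r2:3,r3:0,r4:-477

STATUS = VALUE -477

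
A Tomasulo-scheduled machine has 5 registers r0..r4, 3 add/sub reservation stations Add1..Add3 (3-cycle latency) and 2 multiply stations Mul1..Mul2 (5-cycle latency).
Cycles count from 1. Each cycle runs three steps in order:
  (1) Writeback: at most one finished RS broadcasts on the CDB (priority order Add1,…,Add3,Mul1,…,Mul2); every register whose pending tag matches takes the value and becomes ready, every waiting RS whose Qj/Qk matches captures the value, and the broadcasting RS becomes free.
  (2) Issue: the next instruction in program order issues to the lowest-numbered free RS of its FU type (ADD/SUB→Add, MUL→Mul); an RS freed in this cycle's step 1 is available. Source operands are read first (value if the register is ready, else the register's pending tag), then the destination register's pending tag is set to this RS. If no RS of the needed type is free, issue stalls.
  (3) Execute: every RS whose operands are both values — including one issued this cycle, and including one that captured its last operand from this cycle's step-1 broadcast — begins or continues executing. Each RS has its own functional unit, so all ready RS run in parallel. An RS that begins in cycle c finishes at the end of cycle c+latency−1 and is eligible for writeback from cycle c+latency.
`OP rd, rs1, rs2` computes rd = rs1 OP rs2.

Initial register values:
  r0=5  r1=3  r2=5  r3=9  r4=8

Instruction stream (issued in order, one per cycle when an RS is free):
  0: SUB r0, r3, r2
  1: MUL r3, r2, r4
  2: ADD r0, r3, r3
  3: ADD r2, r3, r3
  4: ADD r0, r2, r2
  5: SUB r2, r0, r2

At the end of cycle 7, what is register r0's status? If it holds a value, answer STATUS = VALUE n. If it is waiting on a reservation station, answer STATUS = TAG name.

cycle 1: issue SUB r0<-Add1 // r0:Add1,r1:3,r2:5,r3:9,r4:8
cycle 2: issue MUL r3<-Mul1 // r0:Add1,r1:3,r2:5,r3:Mul1,r4:8
cycle 3: issue ADD r0<-Add2 // r0:Add2,r1:3,r2:5,r3:Mul1,r4:8
cycle 4: CDB Add1=4; issue ADD r2<-Add1 // r0:Add2,r1:3,r2:Add1,r3:Mul1,r4:8
cycle 5: issue ADD r0<-Add3 // r0:Add3,r1:3,r2:Add1,r3:Mul1,r4:8
cycle 6: stall // r0:Add3,r1:3,r2:Add1,r3:Mul1,r4:8
cycle 7: CDB Mul1=40; stall // r0:Add3,r1:3,r2:Add1,r3:40,r4:8

STATUS = TAG Add3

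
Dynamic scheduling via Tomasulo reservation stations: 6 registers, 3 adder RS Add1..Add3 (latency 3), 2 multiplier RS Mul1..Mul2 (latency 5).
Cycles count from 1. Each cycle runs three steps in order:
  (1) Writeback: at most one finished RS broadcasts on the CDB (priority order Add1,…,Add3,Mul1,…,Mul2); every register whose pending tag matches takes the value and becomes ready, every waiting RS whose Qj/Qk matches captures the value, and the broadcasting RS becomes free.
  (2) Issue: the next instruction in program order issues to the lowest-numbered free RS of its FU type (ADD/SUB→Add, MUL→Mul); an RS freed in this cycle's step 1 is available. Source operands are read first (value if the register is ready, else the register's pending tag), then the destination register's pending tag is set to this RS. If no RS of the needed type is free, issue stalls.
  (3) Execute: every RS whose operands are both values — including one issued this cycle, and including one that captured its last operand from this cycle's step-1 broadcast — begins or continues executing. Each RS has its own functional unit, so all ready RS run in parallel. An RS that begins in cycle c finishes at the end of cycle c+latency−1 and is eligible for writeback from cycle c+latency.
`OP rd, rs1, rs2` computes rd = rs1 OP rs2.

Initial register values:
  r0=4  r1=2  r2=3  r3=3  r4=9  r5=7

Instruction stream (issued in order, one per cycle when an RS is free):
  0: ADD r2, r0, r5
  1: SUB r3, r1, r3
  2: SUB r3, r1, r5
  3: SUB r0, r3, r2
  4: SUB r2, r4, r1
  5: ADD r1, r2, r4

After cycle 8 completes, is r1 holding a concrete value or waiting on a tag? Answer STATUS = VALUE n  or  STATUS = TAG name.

STATUS = TAG Add3

  c1: issue ADD r2<-Add1  regs: r0:4,r1:2,r2:Add1,r3:3,r4:9,r5:7
  c2: issue SUB r3<-Add2  regs: r0:4,r1:2,r2:Add1,r3:Add2,r4:9,r5:7
  c3: issue SUB r3<-Add3  regs: r0:4,r1:2,r2:Add1,r3:Add3,r4:9,r5:7
  c4: CDB Add1=11; issue SUB r0<-Add1  regs: r0:Add1,r1:2,r2:11,r3:Add3,r4:9,r5:7
  c5: CDB Add2=-1; issue SUB r2<-Add2  regs: r0:Add1,r1:2,r2:Add2,r3:Add3,r4:9,r5:7
  c6: CDB Add3=-5; issue ADD r1<-Add3  regs: r0:Add1,r1:Add3,r2:Add2,r3:-5,r4:9,r5:7
  c7: -  regs: r0:Add1,r1:Add3,r2:Add2,r3:-5,r4:9,r5:7
  c8: CDB Add2=7  regs: r0:Add1,r1:Add3,r2:7,r3:-5,r4:9,r5:7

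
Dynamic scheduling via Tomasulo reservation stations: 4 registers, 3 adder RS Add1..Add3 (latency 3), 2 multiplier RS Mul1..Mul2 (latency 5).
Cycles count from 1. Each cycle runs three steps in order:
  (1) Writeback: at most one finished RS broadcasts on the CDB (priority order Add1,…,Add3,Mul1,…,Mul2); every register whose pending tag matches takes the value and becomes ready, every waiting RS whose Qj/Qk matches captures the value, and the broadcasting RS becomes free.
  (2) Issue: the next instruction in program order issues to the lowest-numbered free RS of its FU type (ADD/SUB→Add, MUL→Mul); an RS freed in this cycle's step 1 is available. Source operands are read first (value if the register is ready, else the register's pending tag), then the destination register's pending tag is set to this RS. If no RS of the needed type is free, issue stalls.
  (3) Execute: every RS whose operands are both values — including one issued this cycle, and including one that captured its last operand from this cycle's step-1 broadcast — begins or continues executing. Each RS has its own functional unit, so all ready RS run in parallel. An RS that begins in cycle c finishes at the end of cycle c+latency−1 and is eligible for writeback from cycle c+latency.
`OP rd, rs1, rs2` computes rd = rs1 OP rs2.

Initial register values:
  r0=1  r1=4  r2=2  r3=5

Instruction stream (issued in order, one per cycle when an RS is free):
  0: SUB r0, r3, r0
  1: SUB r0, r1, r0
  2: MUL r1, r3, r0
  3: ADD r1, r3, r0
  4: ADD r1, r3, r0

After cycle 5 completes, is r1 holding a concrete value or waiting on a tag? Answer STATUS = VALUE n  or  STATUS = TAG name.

  c1: issue SUB r0<-Add1  regs: r0:Add1,r1:4,r2:2,r3:5
  c2: issue SUB r0<-Add2  regs: r0:Add2,r1:4,r2:2,r3:5
  c3: issue MUL r1<-Mul1  regs: r0:Add2,r1:Mul1,r2:2,r3:5
  c4: CDB Add1=4; issue ADD r1<-Add1  regs: r0:Add2,r1:Add1,r2:2,r3:5
  c5: issue ADD r1<-Add3  regs: r0:Add2,r1:Add3,r2:2,r3:5

STATUS = TAG Add3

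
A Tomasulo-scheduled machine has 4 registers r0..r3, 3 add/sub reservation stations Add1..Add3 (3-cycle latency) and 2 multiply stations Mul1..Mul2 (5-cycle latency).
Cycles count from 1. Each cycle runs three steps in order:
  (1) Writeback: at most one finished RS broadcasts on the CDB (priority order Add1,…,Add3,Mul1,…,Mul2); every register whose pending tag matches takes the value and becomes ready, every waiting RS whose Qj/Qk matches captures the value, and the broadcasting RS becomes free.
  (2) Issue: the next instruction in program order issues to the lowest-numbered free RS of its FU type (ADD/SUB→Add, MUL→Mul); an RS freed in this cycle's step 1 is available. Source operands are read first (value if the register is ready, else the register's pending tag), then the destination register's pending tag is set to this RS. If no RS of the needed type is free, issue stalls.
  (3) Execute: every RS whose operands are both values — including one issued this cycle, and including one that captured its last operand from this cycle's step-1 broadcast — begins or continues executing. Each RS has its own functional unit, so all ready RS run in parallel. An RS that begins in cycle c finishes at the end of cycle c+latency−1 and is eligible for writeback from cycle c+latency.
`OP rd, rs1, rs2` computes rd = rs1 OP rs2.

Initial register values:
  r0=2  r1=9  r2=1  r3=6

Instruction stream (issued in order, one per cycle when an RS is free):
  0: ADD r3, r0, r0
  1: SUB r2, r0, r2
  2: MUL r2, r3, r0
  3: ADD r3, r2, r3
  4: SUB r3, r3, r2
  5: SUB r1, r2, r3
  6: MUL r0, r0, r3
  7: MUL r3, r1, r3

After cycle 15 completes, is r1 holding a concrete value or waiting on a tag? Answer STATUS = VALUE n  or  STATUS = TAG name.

c1: issue ADD r3<-Add1 | r0:2,r1:9,r2:1,r3:Add1
c2: issue SUB r2<-Add2 | r0:2,r1:9,r2:Add2,r3:Add1
c3: issue MUL r2<-Mul1 | r0:2,r1:9,r2:Mul1,r3:Add1
c4: CDB Add1=4; issue ADD r3<-Add1 | r0:2,r1:9,r2:Mul1,r3:Add1
c5: CDB Add2=1; issue SUB r3<-Add2 | r0:2,r1:9,r2:Mul1,r3:Add2
c6: issue SUB r1<-Add3 | r0:2,r1:Add3,r2:Mul1,r3:Add2
c7: issue MUL r0<-Mul2 | r0:Mul2,r1:Add3,r2:Mul1,r3:Add2
c8: stall | r0:Mul2,r1:Add3,r2:Mul1,r3:Add2
c9: CDB Mul1=8; issue MUL r3<-Mul1 | r0:Mul2,r1:Add3,r2:8,r3:Mul1
c10: - | r0:Mul2,r1:Add3,r2:8,r3:Mul1
c11: - | r0:Mul2,r1:Add3,r2:8,r3:Mul1
c12: CDB Add1=12 | r0:Mul2,r1:Add3,r2:8,r3:Mul1
c13: - | r0:Mul2,r1:Add3,r2:8,r3:Mul1
c14: - | r0:Mul2,r1:Add3,r2:8,r3:Mul1
c15: CDB Add2=4 | r0:Mul2,r1:Add3,r2:8,r3:Mul1

STATUS = TAG Add3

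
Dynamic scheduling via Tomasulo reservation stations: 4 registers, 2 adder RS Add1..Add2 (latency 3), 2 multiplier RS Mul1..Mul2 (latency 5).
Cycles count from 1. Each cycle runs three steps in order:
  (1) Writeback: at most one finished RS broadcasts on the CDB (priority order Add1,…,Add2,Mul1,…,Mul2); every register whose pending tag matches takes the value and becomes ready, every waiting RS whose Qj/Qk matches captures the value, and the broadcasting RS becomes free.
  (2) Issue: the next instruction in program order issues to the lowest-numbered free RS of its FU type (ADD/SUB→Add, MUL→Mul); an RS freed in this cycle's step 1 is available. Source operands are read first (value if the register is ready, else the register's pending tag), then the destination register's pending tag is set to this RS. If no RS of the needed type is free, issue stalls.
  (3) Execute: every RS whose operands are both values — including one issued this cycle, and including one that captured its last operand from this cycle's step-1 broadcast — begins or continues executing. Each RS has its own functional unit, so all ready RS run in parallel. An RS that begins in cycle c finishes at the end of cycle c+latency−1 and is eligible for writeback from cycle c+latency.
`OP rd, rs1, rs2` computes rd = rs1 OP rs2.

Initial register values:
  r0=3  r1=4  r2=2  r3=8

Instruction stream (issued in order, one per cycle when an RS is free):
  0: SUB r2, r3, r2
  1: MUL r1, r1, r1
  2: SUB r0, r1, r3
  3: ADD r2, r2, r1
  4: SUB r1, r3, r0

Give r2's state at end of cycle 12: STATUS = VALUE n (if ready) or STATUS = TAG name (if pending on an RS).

  c1: issue SUB r2<-Add1  regs: r0:3,r1:4,r2:Add1,r3:8
  c2: issue MUL r1<-Mul1  regs: r0:3,r1:Mul1,r2:Add1,r3:8
  c3: issue SUB r0<-Add2  regs: r0:Add2,r1:Mul1,r2:Add1,r3:8
  c4: CDB Add1=6; issue ADD r2<-Add1  regs: r0:Add2,r1:Mul1,r2:Add1,r3:8
  c5: stall  regs: r0:Add2,r1:Mul1,r2:Add1,r3:8
  c6: stall  regs: r0:Add2,r1:Mul1,r2:Add1,r3:8
  c7: CDB Mul1=16; stall  regs: r0:Add2,r1:16,r2:Add1,r3:8
  c8: stall  regs: r0:Add2,r1:16,r2:Add1,r3:8
  c9: stall  regs: r0:Add2,r1:16,r2:Add1,r3:8
  c10: CDB Add1=22; issue SUB r1<-Add1  regs: r0:Add2,r1:Add1,r2:22,r3:8
  c11: CDB Add2=8  regs: r0:8,r1:Add1,r2:22,r3:8
  c12: -  regs: r0:8,r1:Add1,r2:22,r3:8

STATUS = VALUE 22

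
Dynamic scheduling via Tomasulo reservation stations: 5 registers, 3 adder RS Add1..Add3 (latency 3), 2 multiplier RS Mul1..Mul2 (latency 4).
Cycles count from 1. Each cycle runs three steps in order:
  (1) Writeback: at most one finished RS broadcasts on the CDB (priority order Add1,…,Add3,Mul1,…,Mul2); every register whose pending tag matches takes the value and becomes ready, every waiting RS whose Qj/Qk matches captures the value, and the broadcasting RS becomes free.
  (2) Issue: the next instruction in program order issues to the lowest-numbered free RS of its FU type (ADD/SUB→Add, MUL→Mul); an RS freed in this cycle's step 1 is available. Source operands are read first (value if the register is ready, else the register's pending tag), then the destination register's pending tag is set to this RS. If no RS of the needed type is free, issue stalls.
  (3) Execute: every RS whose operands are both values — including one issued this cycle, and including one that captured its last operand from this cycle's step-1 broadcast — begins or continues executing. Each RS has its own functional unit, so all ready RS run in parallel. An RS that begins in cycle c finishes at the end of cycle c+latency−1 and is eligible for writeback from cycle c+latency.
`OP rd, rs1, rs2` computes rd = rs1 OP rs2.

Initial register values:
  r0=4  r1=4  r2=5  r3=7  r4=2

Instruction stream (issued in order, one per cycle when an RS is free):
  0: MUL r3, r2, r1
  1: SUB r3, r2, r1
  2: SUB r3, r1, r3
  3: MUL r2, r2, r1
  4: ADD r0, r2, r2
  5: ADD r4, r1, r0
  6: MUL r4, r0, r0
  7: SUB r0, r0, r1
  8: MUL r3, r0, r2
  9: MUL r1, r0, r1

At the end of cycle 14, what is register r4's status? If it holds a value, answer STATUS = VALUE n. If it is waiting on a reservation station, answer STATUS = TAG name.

  c1: issue MUL r3<-Mul1  regs: r0:4,r1:4,r2:5,r3:Mul1,r4:2
  c2: issue SUB r3<-Add1  regs: r0:4,r1:4,r2:5,r3:Add1,r4:2
  c3: issue SUB r3<-Add2  regs: r0:4,r1:4,r2:5,r3:Add2,r4:2
  c4: issue MUL r2<-Mul2  regs: r0:4,r1:4,r2:Mul2,r3:Add2,r4:2
  c5: CDB Add1=1; issue ADD r0<-Add1  regs: r0:Add1,r1:4,r2:Mul2,r3:Add2,r4:2
  c6: CDB Mul1=20; issue ADD r4<-Add3  regs: r0:Add1,r1:4,r2:Mul2,r3:Add2,r4:Add3
  c7: issue MUL r4<-Mul1  regs: r0:Add1,r1:4,r2:Mul2,r3:Add2,r4:Mul1
  c8: CDB Add2=3; issue SUB r0<-Add2  regs: r0:Add2,r1:4,r2:Mul2,r3:3,r4:Mul1
  c9: CDB Mul2=20; issue MUL r3<-Mul2  regs: r0:Add2,r1:4,r2:20,r3:Mul2,r4:Mul1
  c10: stall  regs: r0:Add2,r1:4,r2:20,r3:Mul2,r4:Mul1
  c11: stall  regs: r0:Add2,r1:4,r2:20,r3:Mul2,r4:Mul1
  c12: CDB Add1=40; stall  regs: r0:Add2,r1:4,r2:20,r3:Mul2,r4:Mul1
  c13: stall  regs: r0:Add2,r1:4,r2:20,r3:Mul2,r4:Mul1
  c14: stall  regs: r0:Add2,r1:4,r2:20,r3:Mul2,r4:Mul1

STATUS = TAG Mul1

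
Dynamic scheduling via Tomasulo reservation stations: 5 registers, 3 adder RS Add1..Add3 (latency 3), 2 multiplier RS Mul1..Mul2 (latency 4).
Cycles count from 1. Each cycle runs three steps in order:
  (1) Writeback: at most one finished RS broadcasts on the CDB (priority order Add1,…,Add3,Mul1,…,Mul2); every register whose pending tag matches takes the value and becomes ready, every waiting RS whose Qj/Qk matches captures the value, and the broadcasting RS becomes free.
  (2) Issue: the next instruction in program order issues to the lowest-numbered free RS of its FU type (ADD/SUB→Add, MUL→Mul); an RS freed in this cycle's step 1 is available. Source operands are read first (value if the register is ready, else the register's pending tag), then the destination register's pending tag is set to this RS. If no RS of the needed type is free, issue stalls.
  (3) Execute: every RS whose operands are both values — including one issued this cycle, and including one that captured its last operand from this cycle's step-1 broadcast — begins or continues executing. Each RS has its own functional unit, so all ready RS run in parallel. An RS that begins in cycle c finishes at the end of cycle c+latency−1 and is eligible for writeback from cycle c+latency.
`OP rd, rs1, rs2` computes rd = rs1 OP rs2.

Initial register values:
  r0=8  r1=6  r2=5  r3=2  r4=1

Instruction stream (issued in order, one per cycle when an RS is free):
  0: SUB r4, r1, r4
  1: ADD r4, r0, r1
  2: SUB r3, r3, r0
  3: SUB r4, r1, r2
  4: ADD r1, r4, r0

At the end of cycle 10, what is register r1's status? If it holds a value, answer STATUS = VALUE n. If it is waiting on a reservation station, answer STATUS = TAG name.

STATUS = VALUE 9

c1: issue SUB r4<-Add1 | r0:8,r1:6,r2:5,r3:2,r4:Add1
c2: issue ADD r4<-Add2 | r0:8,r1:6,r2:5,r3:2,r4:Add2
c3: issue SUB r3<-Add3 | r0:8,r1:6,r2:5,r3:Add3,r4:Add2
c4: CDB Add1=5; issue SUB r4<-Add1 | r0:8,r1:6,r2:5,r3:Add3,r4:Add1
c5: CDB Add2=14; issue ADD r1<-Add2 | r0:8,r1:Add2,r2:5,r3:Add3,r4:Add1
c6: CDB Add3=-6 | r0:8,r1:Add2,r2:5,r3:-6,r4:Add1
c7: CDB Add1=1 | r0:8,r1:Add2,r2:5,r3:-6,r4:1
c8: - | r0:8,r1:Add2,r2:5,r3:-6,r4:1
c9: - | r0:8,r1:Add2,r2:5,r3:-6,r4:1
c10: CDB Add2=9 | r0:8,r1:9,r2:5,r3:-6,r4:1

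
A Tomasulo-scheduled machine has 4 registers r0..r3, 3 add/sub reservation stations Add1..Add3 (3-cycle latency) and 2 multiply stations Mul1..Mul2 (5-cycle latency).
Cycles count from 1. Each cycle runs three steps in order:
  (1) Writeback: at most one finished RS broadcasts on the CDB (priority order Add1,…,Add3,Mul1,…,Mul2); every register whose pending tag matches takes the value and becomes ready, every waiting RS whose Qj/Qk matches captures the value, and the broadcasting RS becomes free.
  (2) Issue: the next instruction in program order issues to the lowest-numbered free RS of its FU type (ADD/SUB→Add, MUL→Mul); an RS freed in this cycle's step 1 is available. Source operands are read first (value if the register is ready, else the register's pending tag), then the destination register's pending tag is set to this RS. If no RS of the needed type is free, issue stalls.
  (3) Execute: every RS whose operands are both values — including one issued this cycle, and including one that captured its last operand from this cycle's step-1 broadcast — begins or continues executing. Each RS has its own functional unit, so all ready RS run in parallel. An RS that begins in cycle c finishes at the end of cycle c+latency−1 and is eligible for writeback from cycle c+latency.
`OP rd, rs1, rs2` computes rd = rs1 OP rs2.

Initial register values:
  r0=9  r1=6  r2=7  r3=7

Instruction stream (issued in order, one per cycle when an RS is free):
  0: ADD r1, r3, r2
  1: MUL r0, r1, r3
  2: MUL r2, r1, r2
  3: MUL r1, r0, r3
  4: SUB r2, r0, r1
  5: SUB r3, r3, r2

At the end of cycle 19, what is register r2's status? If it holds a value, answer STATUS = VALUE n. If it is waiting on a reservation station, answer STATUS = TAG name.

  c1: issue ADD r1<-Add1  regs: r0:9,r1:Add1,r2:7,r3:7
  c2: issue MUL r0<-Mul1  regs: r0:Mul1,r1:Add1,r2:7,r3:7
  c3: issue MUL r2<-Mul2  regs: r0:Mul1,r1:Add1,r2:Mul2,r3:7
  c4: CDB Add1=14; stall  regs: r0:Mul1,r1:14,r2:Mul2,r3:7
  c5: stall  regs: r0:Mul1,r1:14,r2:Mul2,r3:7
  c6: stall  regs: r0:Mul1,r1:14,r2:Mul2,r3:7
  c7: stall  regs: r0:Mul1,r1:14,r2:Mul2,r3:7
  c8: stall  regs: r0:Mul1,r1:14,r2:Mul2,r3:7
  c9: CDB Mul1=98; issue MUL r1<-Mul1  regs: r0:98,r1:Mul1,r2:Mul2,r3:7
  c10: CDB Mul2=98; issue SUB r2<-Add1  regs: r0:98,r1:Mul1,r2:Add1,r3:7
  c11: issue SUB r3<-Add2  regs: r0:98,r1:Mul1,r2:Add1,r3:Add2
  c12: -  regs: r0:98,r1:Mul1,r2:Add1,r3:Add2
  c13: -  regs: r0:98,r1:Mul1,r2:Add1,r3:Add2
  c14: CDB Mul1=686  regs: r0:98,r1:686,r2:Add1,r3:Add2
  c15: -  regs: r0:98,r1:686,r2:Add1,r3:Add2
  c16: -  regs: r0:98,r1:686,r2:Add1,r3:Add2
  c17: CDB Add1=-588  regs: r0:98,r1:686,r2:-588,r3:Add2
  c18: -  regs: r0:98,r1:686,r2:-588,r3:Add2
  c19: -  regs: r0:98,r1:686,r2:-588,r3:Add2

STATUS = VALUE -588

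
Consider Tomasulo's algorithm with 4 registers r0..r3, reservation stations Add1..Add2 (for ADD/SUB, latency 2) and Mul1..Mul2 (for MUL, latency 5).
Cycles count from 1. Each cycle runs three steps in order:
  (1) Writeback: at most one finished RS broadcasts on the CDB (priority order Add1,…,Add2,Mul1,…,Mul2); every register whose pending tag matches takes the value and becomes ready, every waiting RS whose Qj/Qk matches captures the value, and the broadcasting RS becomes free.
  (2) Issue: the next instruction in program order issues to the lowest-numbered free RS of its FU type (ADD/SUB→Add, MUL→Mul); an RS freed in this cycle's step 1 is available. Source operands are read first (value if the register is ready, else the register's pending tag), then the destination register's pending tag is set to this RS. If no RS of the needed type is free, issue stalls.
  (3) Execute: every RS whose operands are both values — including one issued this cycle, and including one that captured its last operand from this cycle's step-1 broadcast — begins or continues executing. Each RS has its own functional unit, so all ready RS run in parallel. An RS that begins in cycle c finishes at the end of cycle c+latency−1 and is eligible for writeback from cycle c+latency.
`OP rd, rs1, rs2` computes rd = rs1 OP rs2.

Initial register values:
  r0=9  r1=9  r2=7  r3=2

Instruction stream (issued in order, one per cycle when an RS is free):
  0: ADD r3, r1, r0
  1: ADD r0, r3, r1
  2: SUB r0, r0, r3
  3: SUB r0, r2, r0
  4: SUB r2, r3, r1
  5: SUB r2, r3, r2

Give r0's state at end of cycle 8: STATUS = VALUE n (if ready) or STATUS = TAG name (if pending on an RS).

STATUS = TAG Add2

c1: issue ADD r3<-Add1 | r0:9,r1:9,r2:7,r3:Add1
c2: issue ADD r0<-Add2 | r0:Add2,r1:9,r2:7,r3:Add1
c3: CDB Add1=18; issue SUB r0<-Add1 | r0:Add1,r1:9,r2:7,r3:18
c4: stall | r0:Add1,r1:9,r2:7,r3:18
c5: CDB Add2=27; issue SUB r0<-Add2 | r0:Add2,r1:9,r2:7,r3:18
c6: stall | r0:Add2,r1:9,r2:7,r3:18
c7: CDB Add1=9; issue SUB r2<-Add1 | r0:Add2,r1:9,r2:Add1,r3:18
c8: stall | r0:Add2,r1:9,r2:Add1,r3:18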